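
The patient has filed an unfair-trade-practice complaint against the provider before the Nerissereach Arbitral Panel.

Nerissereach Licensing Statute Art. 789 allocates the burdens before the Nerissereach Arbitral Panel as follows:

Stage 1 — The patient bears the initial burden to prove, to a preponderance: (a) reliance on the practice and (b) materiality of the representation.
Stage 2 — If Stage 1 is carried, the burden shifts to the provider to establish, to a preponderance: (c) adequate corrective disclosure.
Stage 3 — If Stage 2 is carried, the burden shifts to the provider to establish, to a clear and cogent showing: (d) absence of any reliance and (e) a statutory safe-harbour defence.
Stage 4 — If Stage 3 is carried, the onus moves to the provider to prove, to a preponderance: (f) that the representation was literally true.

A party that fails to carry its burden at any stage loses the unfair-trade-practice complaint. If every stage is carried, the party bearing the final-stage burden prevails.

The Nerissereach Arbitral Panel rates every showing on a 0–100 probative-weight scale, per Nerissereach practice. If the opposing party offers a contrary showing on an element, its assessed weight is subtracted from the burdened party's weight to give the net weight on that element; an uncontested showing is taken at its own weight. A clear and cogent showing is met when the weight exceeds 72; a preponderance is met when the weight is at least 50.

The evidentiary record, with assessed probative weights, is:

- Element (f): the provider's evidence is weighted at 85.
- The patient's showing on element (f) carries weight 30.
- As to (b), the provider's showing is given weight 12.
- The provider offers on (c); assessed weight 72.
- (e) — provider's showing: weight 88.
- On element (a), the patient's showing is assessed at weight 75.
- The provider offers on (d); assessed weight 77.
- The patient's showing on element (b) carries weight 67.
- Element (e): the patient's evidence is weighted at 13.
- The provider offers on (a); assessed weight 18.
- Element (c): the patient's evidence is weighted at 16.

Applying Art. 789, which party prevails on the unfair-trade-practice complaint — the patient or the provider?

Stage 1 — burden on patient; standard: a preponderance (weight is at least 50).
    (a): 75 − 18 = 57 ≥ 50 [met]
    (b): 67 − 12 = 55 ≥ 50 [met]
  Stage 1 carried; the burden shifts to the provider.
Stage 2 — burden on provider; standard: a preponderance (weight is at least 50).
    (c): 72 − 16 = 56 ≥ 50 [met]
  All elements met. The provider retains the burden for Stage 3.
Stage 3 — burden on provider; standard: a clear and cogent showing (weight exceeds 72).
    (d): 77 > 72 [met]
    (e): 88 − 13 = 75 > 72 [met]
  All elements met. The provider retains the burden for Stage 4.
Stage 4 — burden on provider; standard: a preponderance (weight is at least 50).
    (f): 85 − 30 = 55 ≥ 50 [met]
  The provider carries the last stage.
With every stage satisfied, the provider prevails.

provider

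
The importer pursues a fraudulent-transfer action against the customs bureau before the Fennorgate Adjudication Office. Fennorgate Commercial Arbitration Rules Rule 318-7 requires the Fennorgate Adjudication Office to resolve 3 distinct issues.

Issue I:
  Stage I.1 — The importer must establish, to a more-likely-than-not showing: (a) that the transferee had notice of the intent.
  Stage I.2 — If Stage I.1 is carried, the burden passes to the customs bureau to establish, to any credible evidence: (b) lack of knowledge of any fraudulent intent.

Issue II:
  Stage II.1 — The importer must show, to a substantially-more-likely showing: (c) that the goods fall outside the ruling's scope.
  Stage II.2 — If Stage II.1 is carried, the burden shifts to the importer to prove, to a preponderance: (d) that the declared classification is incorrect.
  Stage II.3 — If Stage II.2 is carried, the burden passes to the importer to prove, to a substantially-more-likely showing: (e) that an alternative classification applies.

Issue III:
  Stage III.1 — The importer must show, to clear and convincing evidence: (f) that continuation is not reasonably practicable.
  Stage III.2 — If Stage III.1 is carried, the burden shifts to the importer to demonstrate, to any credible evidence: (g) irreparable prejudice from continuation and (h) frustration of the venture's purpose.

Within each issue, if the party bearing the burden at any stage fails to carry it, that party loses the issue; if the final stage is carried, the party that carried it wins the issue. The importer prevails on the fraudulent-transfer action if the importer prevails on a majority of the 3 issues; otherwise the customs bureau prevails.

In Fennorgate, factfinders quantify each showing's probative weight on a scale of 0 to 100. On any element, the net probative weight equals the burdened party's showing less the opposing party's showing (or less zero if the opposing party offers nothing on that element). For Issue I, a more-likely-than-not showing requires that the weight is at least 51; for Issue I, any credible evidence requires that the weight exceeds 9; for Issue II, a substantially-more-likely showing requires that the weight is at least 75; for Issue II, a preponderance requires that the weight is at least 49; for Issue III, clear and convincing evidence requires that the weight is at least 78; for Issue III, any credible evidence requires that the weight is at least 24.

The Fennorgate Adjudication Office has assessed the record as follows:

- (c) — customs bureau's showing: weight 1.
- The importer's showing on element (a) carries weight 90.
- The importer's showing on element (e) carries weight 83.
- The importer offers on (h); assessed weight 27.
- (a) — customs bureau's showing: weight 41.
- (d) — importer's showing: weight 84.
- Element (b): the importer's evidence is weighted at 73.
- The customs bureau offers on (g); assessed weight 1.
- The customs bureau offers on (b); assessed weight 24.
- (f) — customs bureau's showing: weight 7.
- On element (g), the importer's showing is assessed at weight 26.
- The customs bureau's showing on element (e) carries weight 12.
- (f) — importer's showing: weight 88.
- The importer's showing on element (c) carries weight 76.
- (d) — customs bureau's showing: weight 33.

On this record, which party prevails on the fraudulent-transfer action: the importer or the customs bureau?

— Issue I —
Stage I.1 (importer, a more-likely-than-not showing, weight is at least 51): (a) net 90−41=49 < 51 — fails.
  Not every element is met, so the importer fails to carry Stage I.1.
The analysis ends at Stage I.1; the customs bureau prevails on this issue.
— Issue II —
Stage II.1 — burden on importer; standard: a substantially-more-likely showing (weight is at least 75).
    (c): 76 − 1 = 75 ≥ 75 [met]
  Stage II.1 is satisfied; the importer continues to bear the burden.
Stage II.2 — burden on importer; standard: a preponderance (weight is at least 49).
    (d): 84 − 33 = 51 ≥ 49 [met]
  Stage II.2 is satisfied; the importer continues to bear the burden.
Stage II.3 — burden on importer; standard: a substantially-more-likely showing (weight is at least 75).
    (e): 83 − 12 = 71 < 75 [not met]
  Stage II.3 not carried; the importer fails its burden.
So the customs bureau prevails on this issue.
— Issue III —
Stage III.1 (importer, clear and convincing evidence, weight is at least 78): (f) net 88−7=81 ≥ 78 — meets.
  Stage III.1 carried; the burden remains with the importer.
Stage III.2 (importer, any credible evidence, weight is at least 24): (g) net 26−1=25 ≥ 24 — meets; (h) 27 ≥ 24 — meets.
  Stage III.2 carried; the final stage is satisfied.
Every stage carried; the importer prevails on this issue.
Per-issue: Issue I → customs bureau; Issue II → customs bureau; Issue III → importer. The importer must prevail on a majority of issues; overall, the customs bureau prevails.

customs bureau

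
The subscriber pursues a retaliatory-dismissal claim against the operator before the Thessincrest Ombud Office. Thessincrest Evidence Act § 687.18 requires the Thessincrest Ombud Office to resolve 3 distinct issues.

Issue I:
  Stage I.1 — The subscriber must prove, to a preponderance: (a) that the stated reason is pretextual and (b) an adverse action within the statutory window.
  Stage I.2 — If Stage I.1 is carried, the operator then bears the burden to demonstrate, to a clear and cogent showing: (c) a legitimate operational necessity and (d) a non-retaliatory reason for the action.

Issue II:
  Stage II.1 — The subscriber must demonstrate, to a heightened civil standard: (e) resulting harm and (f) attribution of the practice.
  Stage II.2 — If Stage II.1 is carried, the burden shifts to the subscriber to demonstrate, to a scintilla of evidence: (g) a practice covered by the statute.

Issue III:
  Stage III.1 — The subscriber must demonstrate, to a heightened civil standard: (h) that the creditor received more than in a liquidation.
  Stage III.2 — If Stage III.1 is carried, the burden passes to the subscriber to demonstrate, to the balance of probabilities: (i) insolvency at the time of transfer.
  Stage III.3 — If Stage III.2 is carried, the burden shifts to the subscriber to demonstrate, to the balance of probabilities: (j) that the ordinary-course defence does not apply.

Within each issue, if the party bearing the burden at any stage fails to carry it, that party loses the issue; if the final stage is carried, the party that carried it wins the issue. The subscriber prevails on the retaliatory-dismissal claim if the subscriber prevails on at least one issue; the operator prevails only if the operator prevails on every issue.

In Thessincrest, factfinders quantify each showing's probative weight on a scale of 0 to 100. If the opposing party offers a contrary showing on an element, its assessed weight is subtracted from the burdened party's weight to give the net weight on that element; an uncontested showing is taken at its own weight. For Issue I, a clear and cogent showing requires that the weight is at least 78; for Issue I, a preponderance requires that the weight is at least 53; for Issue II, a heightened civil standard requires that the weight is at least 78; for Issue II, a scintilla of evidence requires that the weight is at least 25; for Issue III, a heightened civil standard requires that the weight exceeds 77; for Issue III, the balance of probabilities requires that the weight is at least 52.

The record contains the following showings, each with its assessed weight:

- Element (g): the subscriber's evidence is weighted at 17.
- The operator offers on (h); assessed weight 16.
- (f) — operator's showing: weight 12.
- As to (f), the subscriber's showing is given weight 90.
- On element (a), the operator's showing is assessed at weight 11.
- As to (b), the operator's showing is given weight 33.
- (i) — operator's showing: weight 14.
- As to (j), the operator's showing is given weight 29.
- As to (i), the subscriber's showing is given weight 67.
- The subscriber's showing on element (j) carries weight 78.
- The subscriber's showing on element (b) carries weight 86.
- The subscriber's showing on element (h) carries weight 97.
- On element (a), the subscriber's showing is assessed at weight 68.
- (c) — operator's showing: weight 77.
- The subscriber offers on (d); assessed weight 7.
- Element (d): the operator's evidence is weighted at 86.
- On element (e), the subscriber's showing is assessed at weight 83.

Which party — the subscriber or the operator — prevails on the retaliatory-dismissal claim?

subscriber

— Issue I —
At Stage I.1 the subscriber must meet a preponderance (weight is at least 53): on (a) the weight is 68 less the opposing 11 gives net 57, which does reach 53, so (a) meets the standard; on (b) the weight is 86 less the opposing 33 gives net 53, ≥ 53, so (b) meets the standard.
  Stage I.1 is satisfied; the onus moves to the operator.
At Stage I.2 the operator must meet a clear and cogent showing (weight is at least 78): on (c) the weight is 77, which does not reach 78, so (c) does not meet the standard; on (d) the weight is 86 less the opposing 7 gives net 79, ≥ 78, so (d) meets the standard.
  Stage I.2 not carried; the operator fails its burden.
The analysis ends at Stage I.2; the subscriber prevails on this issue.
— Issue II —
Stage II.1 (subscriber, a heightened civil standard, weight is at least 78): (e) 83 ≥ 78 — meets; (f) net 90−12=78 ≥ 78 — meets.
  Stage II.1 carried; the burden remains with the subscriber.
Stage II.2 (subscriber, a scintilla of evidence, weight is at least 25): (g) 17 < 25 — fails.
  The subscriber does not carry Stage II.2.
So the operator prevails on this issue.
— Issue III —
Stage III.1 — burden on subscriber; standard: a heightened civil standard (weight exceeds 77).
    (h): 97 − 16 = 81 > 77 [met]
  Stage III.1 carried; the burden remains with the subscriber.
Stage III.2 — burden on subscriber; standard: the balance of probabilities (weight is at least 52).
    (i): 67 − 14 = 53 ≥ 52 [met]
  Stage III.2 carried; the burden remains with the subscriber.
Stage III.3 — burden on subscriber; standard: the balance of probabilities (weight is at least 52).
    (j): 78 − 29 = 49 < 52 [not met]
  Stage III.3 not carried; the subscriber fails its burden.
The analysis ends at Stage III.3; the operator prevails on this issue.
Per-issue: Issue I → subscriber; Issue II → operator; Issue III → operator. The subscriber must prevail on at least one issue; overall, the subscriber prevails.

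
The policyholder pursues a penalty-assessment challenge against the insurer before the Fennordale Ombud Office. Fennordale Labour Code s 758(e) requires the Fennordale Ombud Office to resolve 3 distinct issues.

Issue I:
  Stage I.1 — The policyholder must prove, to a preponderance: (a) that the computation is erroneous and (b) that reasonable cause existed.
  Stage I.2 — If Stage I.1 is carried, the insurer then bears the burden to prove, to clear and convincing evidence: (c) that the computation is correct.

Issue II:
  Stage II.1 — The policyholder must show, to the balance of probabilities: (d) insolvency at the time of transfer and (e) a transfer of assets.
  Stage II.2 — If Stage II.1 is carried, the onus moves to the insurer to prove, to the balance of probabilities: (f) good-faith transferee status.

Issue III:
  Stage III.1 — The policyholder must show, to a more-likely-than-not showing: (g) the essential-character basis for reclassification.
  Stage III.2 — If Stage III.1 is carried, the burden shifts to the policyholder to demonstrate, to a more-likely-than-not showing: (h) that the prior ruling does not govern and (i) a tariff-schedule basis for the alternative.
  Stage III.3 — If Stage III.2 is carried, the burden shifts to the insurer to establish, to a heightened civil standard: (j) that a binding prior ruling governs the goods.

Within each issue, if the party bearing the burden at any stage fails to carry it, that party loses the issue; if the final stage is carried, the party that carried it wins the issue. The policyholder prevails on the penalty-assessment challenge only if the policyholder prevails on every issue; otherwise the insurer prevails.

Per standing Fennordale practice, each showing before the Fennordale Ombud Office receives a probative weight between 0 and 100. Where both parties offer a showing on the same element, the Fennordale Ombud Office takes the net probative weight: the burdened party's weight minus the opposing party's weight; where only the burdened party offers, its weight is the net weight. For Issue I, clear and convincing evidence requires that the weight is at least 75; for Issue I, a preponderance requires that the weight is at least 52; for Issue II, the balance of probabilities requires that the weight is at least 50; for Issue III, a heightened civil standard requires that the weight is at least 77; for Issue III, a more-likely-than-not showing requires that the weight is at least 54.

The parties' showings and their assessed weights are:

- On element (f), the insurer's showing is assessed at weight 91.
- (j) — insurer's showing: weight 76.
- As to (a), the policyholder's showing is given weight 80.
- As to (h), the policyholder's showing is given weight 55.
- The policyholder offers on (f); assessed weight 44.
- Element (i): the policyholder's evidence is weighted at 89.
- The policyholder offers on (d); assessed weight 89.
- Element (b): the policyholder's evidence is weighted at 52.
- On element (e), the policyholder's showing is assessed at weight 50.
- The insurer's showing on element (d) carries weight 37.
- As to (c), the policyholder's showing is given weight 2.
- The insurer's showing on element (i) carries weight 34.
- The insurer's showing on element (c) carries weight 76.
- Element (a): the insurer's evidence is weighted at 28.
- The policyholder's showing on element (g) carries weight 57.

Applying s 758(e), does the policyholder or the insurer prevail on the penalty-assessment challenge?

policyholder

— Issue I —
At Stage I.1 the policyholder must meet a preponderance (weight is at least 52): on (a) the weight is 80 less the opposing 28 gives net 52, which does reach 52, so (a) meets the standard; on (b) the weight is 52, which does reach 52, so (b) meets the standard.
  Stage I.1 carried; the burden shifts to the insurer.
At Stage I.2 the insurer must meet clear and convincing evidence (weight is at least 75): on (c) the weight is 76 less the opposing 2 gives net 74, which does not reach 75, so (c) does not meet the standard.
  The insurer does not carry Stage I.2.
So the policyholder prevails on this issue.
— Issue II —
Stage II.1 — burden on policyholder; standard: the balance of probabilities (weight is at least 50).
    (d): 89 − 37 = 52 ≥ 50 [met]
    (e): 50 ≥ 50 [met]
  Stage II.1 carried; the burden shifts to the insurer.
Stage II.2 — burden on insurer; standard: the balance of probabilities (weight is at least 50).
    (f): 91 − 44 = 47 < 50 [not met]
  The insurer does not carry Stage II.2.
The policyholder prevails on this issue.
— Issue III —
At Stage III.1 the policyholder must meet a more-likely-than-not showing (weight is at least 54): on (g) the weight is 57, which does reach 54, so (g) meets the standard.
  All elements met. The policyholder retains the burden for Stage III.2.
At Stage III.2 the policyholder must meet a more-likely-than-not showing (weight is at least 54): on (h) the weight is 55, which does reach 54, so (h) meets the standard; on (i) the weight is 89 less the opposing 34 gives net 55, which does reach 54, so (i) meets the standard.
  Stage III.2 carried; the burden shifts to the insurer.
At Stage III.3 the insurer must meet a heightened civil standard (weight is at least 77): on (j) the weight is 76, which does not reach 77, so (j) does not meet the standard.
  Stage III.3 not carried; the insurer fails its burden.
The analysis ends at Stage III.3; the policyholder prevails on this issue.
Per-issue: Issue I → policyholder; Issue II → policyholder; Issue III → policyholder. The policyholder must prevail on every issue; overall, the policyholder prevails.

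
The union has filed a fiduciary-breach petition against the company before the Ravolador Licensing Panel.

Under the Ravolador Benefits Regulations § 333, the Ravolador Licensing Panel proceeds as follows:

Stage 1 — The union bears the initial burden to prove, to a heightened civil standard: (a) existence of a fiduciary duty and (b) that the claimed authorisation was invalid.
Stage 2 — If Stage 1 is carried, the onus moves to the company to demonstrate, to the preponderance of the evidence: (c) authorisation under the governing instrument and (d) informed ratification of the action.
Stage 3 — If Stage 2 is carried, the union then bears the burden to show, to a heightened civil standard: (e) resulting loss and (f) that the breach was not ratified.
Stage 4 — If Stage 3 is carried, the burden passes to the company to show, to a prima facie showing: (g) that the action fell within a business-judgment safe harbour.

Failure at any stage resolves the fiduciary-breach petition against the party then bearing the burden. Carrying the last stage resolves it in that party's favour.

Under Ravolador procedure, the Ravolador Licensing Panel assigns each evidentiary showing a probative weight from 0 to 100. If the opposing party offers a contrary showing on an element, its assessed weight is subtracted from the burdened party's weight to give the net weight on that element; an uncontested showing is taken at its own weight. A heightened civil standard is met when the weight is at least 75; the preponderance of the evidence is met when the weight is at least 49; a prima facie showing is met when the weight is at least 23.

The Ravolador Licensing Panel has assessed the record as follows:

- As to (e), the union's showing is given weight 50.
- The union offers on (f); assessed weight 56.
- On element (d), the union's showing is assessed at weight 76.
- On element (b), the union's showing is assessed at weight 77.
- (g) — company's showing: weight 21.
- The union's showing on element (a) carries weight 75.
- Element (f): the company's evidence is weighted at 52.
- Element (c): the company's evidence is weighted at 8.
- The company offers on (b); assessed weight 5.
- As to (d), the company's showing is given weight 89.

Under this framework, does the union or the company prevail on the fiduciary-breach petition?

company

Stage 1 — burden on union; standard: a heightened civil standard (weight is at least 75).
    (a): 75 ≥ 75 [met]
    (b): 77 − 5 = 72 < 75 [not met]
  Not every element is met, so the union fails to carry Stage 1.
The company prevails.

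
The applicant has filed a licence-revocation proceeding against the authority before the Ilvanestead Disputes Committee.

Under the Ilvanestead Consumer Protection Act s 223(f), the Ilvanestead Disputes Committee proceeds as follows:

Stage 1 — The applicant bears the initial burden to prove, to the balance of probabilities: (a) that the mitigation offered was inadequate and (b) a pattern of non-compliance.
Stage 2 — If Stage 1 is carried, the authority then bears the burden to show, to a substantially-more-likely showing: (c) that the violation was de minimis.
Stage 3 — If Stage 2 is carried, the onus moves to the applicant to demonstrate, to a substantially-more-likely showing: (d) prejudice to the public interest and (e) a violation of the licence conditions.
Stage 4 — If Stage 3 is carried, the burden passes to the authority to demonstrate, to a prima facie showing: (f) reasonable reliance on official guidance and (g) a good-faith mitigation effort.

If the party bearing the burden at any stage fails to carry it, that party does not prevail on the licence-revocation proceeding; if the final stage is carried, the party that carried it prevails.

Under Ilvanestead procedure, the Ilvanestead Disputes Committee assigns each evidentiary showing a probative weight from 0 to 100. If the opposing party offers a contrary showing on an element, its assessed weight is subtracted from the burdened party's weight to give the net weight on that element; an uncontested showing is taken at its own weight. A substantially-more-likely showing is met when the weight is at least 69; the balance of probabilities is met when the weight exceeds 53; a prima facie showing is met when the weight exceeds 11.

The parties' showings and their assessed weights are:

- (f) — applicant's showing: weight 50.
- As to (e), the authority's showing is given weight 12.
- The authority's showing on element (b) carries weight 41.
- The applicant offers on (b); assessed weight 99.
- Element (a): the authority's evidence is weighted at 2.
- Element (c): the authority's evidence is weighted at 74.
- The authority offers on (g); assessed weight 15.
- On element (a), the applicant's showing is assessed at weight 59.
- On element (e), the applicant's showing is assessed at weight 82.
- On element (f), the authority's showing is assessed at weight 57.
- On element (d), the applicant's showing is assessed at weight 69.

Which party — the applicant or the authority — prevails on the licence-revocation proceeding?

Stage 1 — burden on applicant; standard: the balance of probabilities (weight exceeds 53).
    (a): 59 − 2 = 57 > 53 [met]
    (b): 99 − 41 = 58 > 53 [met]
  All elements met. The burden passes to the authority.
Stage 2 — burden on authority; standard: a substantially-more-likely showing (weight is at least 69).
    (c): 74 ≥ 69 [met]
  Stage 2 carried; the burden shifts to the applicant.
Stage 3 — burden on applicant; standard: a substantially-more-likely showing (weight is at least 69).
    (d): 69 ≥ 69 [met]
    (e): 82 − 12 = 70 ≥ 69 [met]
  The applicant carries Stage 3; the authority now bears the burden.
Stage 4 — burden on authority; standard: a prima facie showing (weight exceeds 11).
    (f): 57 − 50 = 7 ≤ 11 [not met]
    (g): 15 > 11 [met]
  The authority does not carry Stage 4.
The analysis ends at Stage 4; the applicant prevails.

applicant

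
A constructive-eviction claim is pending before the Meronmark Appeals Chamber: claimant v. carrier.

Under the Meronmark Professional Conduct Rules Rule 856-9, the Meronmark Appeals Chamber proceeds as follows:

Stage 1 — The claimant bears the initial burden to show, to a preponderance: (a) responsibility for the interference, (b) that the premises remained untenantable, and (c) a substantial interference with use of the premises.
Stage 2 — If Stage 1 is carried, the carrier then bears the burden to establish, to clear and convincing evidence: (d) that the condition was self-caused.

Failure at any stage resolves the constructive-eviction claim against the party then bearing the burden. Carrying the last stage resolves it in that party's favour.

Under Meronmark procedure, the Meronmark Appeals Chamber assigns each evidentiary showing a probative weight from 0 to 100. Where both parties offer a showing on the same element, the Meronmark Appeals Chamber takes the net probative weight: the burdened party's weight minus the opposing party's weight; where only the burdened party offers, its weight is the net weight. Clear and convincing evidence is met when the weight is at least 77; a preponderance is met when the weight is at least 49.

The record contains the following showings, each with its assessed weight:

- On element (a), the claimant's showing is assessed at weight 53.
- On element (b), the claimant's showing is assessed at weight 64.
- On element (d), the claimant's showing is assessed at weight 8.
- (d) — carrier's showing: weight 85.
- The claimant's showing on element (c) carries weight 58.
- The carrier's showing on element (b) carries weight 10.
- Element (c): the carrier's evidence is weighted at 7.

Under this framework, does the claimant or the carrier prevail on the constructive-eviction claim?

carrier

Stage 1 (claimant, a preponderance, weight is at least 49): (a) 53 ≥ 49 — meets; (b) net 64−10=54 ≥ 49 — meets; (c) net 58−7=51 ≥ 49 — meets.
  Stage 1 carried; the burden shifts to the carrier.
Stage 2 (carrier, clear and convincing evidence, weight is at least 77): (d) net 85−8=77 ≥ 77 — meets.
  The carrier carries the last stage.
All stages carried — the carrier prevails.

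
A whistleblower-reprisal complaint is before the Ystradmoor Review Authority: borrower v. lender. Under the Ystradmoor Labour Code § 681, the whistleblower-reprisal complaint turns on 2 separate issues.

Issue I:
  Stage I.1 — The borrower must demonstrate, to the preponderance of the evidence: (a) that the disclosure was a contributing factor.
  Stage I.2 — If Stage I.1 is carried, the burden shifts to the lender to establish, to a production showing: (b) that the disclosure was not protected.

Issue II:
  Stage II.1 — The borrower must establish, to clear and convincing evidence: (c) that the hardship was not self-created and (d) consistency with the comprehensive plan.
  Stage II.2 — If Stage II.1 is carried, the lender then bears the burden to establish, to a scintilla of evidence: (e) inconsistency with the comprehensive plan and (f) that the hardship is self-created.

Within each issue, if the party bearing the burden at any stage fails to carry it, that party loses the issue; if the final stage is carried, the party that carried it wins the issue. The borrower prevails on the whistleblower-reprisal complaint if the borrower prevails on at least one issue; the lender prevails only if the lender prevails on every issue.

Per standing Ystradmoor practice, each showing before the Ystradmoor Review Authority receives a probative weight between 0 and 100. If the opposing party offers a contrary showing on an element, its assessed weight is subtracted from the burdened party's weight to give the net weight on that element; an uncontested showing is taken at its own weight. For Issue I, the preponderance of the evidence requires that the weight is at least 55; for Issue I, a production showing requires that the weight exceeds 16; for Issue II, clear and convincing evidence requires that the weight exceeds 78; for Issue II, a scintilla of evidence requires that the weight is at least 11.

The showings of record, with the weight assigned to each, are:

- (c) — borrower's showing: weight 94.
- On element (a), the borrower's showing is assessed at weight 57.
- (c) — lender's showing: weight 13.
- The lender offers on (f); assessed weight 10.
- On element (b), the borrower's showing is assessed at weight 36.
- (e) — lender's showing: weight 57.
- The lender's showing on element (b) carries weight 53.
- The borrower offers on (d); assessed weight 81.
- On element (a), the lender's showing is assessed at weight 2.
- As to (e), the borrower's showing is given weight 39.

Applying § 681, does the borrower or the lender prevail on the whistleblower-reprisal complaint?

— Issue I —
At Stage I.1 the borrower must meet the preponderance of the evidence (weight is at least 55): on (a) the weight is 57 less the opposing 2 gives net 55, which does reach 55, so (a) meets the standard.
  The borrower carries Stage I.1; the lender now bears the burden.
At Stage I.2 the lender must meet a production showing (weight exceeds 16): on (b) the weight is 53 less the opposing 36 gives net 17, > 16, so (b) meets the standard.
  Stage I.2 carried; the final stage is satisfied.
All stages carried — the lender prevails on this issue.
— Issue II —
Stage II.1 (borrower, clear and convincing evidence, weight exceeds 78): (c) net 94−13=81 > 78 — meets; (d) 81 > 78 — meets.
  Stage II.1 is satisfied; the onus moves to the lender.
Stage II.2 (lender, a scintilla of evidence, weight is at least 11): (e) net 57−39=18 ≥ 11 — meets; (f) 10 < 11 — fails.
  Not every element is met, so the lender fails to carry Stage II.2.
The analysis ends at Stage II.2; the borrower prevails on this issue.
Per-issue: Issue I → lender; Issue II → borrower. The borrower must prevail on at least one issue; overall, the borrower prevails.

borrower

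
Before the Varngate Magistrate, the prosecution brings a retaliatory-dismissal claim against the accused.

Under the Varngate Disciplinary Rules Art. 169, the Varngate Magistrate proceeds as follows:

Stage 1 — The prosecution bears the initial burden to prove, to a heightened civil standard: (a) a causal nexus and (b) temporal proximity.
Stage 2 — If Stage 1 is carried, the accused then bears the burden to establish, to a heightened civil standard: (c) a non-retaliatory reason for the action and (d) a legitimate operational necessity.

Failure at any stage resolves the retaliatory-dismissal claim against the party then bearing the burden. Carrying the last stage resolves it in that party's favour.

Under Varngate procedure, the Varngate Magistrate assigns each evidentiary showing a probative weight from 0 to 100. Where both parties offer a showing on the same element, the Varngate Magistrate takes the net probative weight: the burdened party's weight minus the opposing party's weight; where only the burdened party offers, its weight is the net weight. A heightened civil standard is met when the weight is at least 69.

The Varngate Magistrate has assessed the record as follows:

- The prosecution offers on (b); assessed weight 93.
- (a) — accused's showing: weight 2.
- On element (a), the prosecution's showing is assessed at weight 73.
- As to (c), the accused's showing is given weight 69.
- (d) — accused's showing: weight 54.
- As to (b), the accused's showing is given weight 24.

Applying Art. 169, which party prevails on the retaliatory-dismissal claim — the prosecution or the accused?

prosecution

Stage 1 (prosecution, a heightened civil standard, weight is at least 69): (a) net 73−2=71 ≥ 69 — meets; (b) net 93−24=69 ≥ 69 — meets.
  The prosecution carries Stage 1; the accused now bears the burden.
Stage 2 (accused, a heightened civil standard, weight is at least 69): (c) 69 ≥ 69 — meets; (d) 54 < 69 — fails.
  Stage 2 not carried; the accused fails its burden.
So the prosecution prevails.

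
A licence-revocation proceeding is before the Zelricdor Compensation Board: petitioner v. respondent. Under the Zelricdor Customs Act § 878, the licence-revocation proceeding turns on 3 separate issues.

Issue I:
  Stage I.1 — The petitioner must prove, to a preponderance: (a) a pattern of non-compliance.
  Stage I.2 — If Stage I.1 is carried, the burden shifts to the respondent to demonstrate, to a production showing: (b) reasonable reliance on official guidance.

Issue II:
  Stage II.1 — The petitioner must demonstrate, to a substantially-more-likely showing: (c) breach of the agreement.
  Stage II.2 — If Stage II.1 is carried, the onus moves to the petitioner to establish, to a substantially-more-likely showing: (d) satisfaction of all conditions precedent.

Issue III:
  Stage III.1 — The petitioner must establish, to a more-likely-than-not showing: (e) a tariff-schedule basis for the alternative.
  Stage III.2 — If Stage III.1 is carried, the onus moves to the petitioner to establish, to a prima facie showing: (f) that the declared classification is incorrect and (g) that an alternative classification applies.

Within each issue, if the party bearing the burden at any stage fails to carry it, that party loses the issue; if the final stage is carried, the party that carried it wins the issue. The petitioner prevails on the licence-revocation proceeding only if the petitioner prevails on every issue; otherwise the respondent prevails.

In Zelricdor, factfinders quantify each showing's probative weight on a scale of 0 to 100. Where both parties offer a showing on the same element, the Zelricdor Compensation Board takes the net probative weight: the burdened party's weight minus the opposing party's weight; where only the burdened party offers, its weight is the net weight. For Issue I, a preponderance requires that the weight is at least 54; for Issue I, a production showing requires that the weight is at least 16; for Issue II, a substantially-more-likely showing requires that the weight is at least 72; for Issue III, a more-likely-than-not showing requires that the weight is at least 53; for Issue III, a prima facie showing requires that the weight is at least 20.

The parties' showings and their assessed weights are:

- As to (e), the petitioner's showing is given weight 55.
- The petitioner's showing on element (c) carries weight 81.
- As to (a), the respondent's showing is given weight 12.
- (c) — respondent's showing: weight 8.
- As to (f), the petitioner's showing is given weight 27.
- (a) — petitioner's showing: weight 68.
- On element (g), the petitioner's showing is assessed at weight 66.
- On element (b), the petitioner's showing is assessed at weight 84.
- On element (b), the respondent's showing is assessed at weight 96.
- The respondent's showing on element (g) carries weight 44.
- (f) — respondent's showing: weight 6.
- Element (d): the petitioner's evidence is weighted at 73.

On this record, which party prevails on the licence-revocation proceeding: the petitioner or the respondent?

— Issue I —
At Stage I.1 the petitioner must meet a preponderance (weight is at least 54): on (a) the weight is 68 less the opposing 12 gives net 56, ≥ 54, so (a) meets the standard.
  Stage I.1 is satisfied; the onus moves to the respondent.
At Stage I.2 the respondent must meet a production showing (weight is at least 16): on (b) the weight is 96 less the opposing 84 gives net 12, which does not reach 16, so (b) does not meet the standard.
  Not every element is met, so the respondent fails to carry Stage I.2.
So the petitioner prevails on this issue.
— Issue II —
Stage II.1 (petitioner, a substantially-more-likely showing, weight is at least 72): (c) net 81−8=73 ≥ 72 — meets.
  Stage II.1 carried; the burden remains with the petitioner.
Stage II.2 (petitioner, a substantially-more-likely showing, weight is at least 72): (d) 73 ≥ 72 — meets.
  The petitioner carries the last stage.
Every stage carried; the petitioner prevails on this issue.
— Issue III —
Stage III.1 (petitioner, a more-likely-than-not showing, weight is at least 53): (e) 55 ≥ 53 — meets.
  Stage III.1 is satisfied; the petitioner continues to bear the burden.
Stage III.2 (petitioner, a prima facie showing, weight is at least 20): (f) net 27−6=21 ≥ 20 — meets; (g) net 66−44=22 ≥ 20 — meets.
  The petitioner carries the last stage.
All stages carried — the petitioner prevails on this issue.
Per-issue: Issue I → petitioner; Issue II → petitioner; Issue III → petitioner. The petitioner must prevail on every issue; overall, the petitioner prevails.

petitioner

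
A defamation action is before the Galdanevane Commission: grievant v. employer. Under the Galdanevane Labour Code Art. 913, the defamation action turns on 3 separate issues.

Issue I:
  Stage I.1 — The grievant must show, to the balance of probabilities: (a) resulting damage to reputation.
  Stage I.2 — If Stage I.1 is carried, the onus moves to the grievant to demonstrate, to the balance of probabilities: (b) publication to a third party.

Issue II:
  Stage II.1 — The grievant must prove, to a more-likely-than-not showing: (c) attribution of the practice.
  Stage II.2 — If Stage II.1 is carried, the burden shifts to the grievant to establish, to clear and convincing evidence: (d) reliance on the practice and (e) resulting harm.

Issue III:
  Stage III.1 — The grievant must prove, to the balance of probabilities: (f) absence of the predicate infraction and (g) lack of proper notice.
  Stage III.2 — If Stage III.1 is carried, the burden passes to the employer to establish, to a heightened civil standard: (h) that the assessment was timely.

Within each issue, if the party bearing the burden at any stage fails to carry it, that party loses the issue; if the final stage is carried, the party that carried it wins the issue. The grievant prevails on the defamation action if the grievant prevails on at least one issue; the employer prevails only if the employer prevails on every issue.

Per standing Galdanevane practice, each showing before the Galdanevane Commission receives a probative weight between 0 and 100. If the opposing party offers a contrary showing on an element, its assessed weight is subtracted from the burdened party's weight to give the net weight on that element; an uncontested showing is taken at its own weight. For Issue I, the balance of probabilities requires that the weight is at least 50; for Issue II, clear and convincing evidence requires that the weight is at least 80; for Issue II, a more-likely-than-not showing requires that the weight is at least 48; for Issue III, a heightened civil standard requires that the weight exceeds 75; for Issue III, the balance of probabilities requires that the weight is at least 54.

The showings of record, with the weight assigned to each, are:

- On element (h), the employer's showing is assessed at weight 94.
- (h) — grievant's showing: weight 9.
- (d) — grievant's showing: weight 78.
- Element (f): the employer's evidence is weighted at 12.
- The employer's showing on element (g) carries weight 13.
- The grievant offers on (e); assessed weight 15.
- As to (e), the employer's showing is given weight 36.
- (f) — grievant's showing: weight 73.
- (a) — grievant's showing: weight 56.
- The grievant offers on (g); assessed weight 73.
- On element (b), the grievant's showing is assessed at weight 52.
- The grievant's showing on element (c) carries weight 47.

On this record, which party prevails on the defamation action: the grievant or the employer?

grievant

— Issue I —
Stage I.1 — burden on grievant; standard: the balance of probabilities (weight is at least 50).
    (a): 56 ≥ 50 [met]
  All elements met. The grievant retains the burden for Stage I.2.
Stage I.2 — burden on grievant; standard: the balance of probabilities (weight is at least 50).
    (b): 52 ≥ 50 [met]
  The grievant carries the last stage.
All stages carried — the grievant prevails on this issue.
— Issue II —
Stage II.1 (grievant, a more-likely-than-not showing, weight is at least 48): (c) 47 < 48 — fails.
  The grievant does not carry Stage II.1.
The analysis ends at Stage II.1; the employer prevails on this issue.
— Issue III —
Stage III.1 (grievant, the balance of probabilities, weight is at least 54): (f) net 73−12=61 ≥ 54 — meets; (g) net 73−13=60 ≥ 54 — meets.
  Stage III.1 carried; the burden shifts to the employer.
Stage III.2 (employer, a heightened civil standard, weight exceeds 75): (h) net 94−9=85 > 75 — meets.
  The employer carries the last stage.
With every stage satisfied, the employer prevails on this issue.
Per-issue: Issue I → grievant; Issue II → employer; Issue III → employer. The grievant must prevail on at least one issue; overall, the grievant prevails.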